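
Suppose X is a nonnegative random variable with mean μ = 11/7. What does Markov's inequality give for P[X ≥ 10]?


μ = E[X] = 11/7, a = 10.
Markov: P[X ≥ 10] ≤ μ/a = (11/7)/10 = 11/70.
Numerically: ≈ 0.1571.
(Since a = 10 > μ = 1.5714, the bound 11/70 is < 1 and informative.)

P[X ≥ 10] ≤ 11/70 ≈ 0.1571.


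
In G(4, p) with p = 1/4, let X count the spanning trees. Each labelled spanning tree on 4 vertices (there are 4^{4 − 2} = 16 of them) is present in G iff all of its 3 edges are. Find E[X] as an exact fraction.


K_4 has 4^{4 − 2} = 16 labelled spanning trees.
For each such spanning tree H, let X_H = 1 if all 3 edges of H are present in G. Then P[X_H = 1] = p^{3} = (1/4)^{3} = 1/64.
By linearity: E[X] = Σ_H E[X_H] = 16 · p^{3} = 16 · 1/64 = 1/4.
Numerically: E[X] ≈ 0.25.

E[X] = 16 · (1/4)^{3} = 1/4 ≈ 0.25.


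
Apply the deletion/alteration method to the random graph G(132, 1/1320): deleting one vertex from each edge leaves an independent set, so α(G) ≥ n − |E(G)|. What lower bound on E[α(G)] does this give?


E[|E(G)|] = C(132, 2)·p = 8646 · (1/1320) = 131/20.
E[α(G)] ≥ n − E[|E(G)|] = 132 − 131/20 = 2509/20.
Numerically: ≈ 125.4500.
(This is only a lower bound; the true E[α(G)] may be larger.)

E[α(G)] ≥ 2509/20 ≈ 125.4500.


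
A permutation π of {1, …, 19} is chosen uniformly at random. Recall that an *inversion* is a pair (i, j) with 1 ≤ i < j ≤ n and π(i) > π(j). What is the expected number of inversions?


Write X = Σ X_I over the C(19, 2) = 171 pairs i < j, with X_I the indicator of one inversion.
There are 171 indicators.
For each fixed pair i < j, the values π(i) and π(j) are two distinct elements of {1, …, 19} in uniformly random order; by symmetry P[π(i) > π(j)] = 1/2.
By linearity: E[X] = 171 · (1/2) = C(19, 2) · (1/2) = 171/2 = 171/2 ≈ 85.500.

E[X] = 171/2 = 85.500.


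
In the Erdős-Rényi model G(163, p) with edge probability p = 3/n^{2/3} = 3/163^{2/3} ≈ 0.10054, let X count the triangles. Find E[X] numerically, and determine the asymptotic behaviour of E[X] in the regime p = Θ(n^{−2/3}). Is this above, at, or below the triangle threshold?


Number of potential triangles: C(163, 3) = 708561.
Each occurs with probability p³ ≈ (0.10054)³ ≈ 1.0162219e-03.
By linearity: E[X] = C(163, 3)·p³ ≈ 708561 · 1.0162219e-03 ≈ 720.05521.
Since α = 2/3 < 1, p = c/n^{2/3} ≫ 1/n is above the triangle threshold p ~ 1/n. Asymptotically E[X] ~ (c³/6)·n^{3(1−α)} = (3³/6)·n^{1} → ∞; triangles are abundant w.h.p.

E[X] ≈ 720.05521; in regime p = Θ(1/n^{2/3}) E[X] diverges (above the triangle threshold p ~ 1/n).


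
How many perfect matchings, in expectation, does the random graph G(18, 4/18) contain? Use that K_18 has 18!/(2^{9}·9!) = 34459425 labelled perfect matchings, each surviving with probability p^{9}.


K_18 has 18!/(2^{9}·9!) = 34459425 labelled perfect matchings.
For each such perfect matching H, let X_H = 1 if all 9 edges of H are present in G. Then P[X_H = 1] = p^{9} = (2/9)^{9} = 512/387420489.
By linearity of expectation: E[X] = Σ_H E[X_H] = 34459425 · p^{9} = 34459425 · 512/387420489 = 217817600/4782969.
Numerically: E[X] ≈ 45.54.

E[X] = 34459425 · (2/9)^{9} = 217817600/4782969 ≈ 45.54.


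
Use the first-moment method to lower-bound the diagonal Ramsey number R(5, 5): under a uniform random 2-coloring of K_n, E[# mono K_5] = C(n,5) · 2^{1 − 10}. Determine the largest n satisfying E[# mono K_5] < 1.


We need C(n, 5) · 2^{1 − 10} < 1, i.e. C(n, 5) < 2^{10 − 1} = 512.
Check values of n near the boundary:
  n = 7: C(7, 5) = 21; 21 < 512? YES
  n = 8: C(8, 5) = 56; 56 < 512? YES
  n = 9: C(9, 5) = 126; 126 < 512? YES
  n = 10: C(10, 5) = 252; 252 < 512? YES
  n = 11: C(11, 5) = 462; 462 < 512? YES
  n = 12: C(12, 5) = 792; 792 < 512? NO
The largest n with C(n, 5) < 512 is n = 11 (where E[X] = 231/256 ≈ 0.9023438). Hence R(5, 5) > 11, i.e. R(5, 5) ≥ 12.

Largest n = 11; hence R(5, 5) > 11.


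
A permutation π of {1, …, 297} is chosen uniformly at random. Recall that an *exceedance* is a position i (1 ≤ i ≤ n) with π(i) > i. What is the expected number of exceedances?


Write X = Σ_{i=1}^{297} X_i, where X_i = 1_{π(i) > i}.
For each fixed i, π(i) is uniform over {1, …, 297} (marginal of a uniform permutation), so P[π(i) > i] = (n − i)/n. Summing: Σ_{i=1}^{297} (n − i)/n = (0 + 1 + … + 296)/297 = 297(297 − 1)/(2·297) = (297 − 1)/2.
Hence E[X] = Σ_{i=1}^{297} (297 − i)/297 = 148 ≈ 148.000.

E[X] = 148 = 148.000.


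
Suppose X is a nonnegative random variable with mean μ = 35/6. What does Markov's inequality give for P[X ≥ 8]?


μ = E[X] = 35/6, a = 8.
Markov: P[X ≥ 8] ≤ μ/a = (35/6)/8 = 35/48.
Numerically: ≈ 0.7292.
(Since a = 8 > μ = 5.8333, the bound 35/48 is < 1 and informative.)

P[X ≥ 8] ≤ 35/48 ≈ 0.7292.


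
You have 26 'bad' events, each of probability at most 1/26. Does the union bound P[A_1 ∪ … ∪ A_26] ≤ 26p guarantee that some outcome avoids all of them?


Union bound: P[∪_{i=1}^{26} A_i] ≤ Σ_i P[A_i] ≤ 26·p = 26·(1/26) = 1.
Numerically: 1 ≈ 1.0000000.
Is 1 < 1? NO.
Since the bound 1 is ≥ 1, the union bound is uninformative here; it does NOT by itself certify existence.

26·p = 1 ≈ 1.0000000; existence NOT certified by the union bound.


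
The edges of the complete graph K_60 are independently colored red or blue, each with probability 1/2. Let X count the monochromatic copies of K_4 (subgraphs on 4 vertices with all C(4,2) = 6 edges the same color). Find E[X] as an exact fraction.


Let X = Σ_S X_S over the C(60, 4) = 487635 subsets S of size 4, where X_S = 1 if the K_4 on S is monochromatic.
For a fixed S, the K_4 on S has C(4, 2) = 6 edges. P[all 6 edges red] = (1/2)^6, and likewise for blue, so P[monochromatic] = 2·(1/2)^6 = 2^{1 − 6} = 1/32.
By linearity of expectation: E[X] = C(60, 4) · 2^{1 − 6} = 487635 · 1/32 = 487635/32.
Numerically: E[X] ≈ 15238.59375.

E[X] = C(60,4)·2^(1−C(4,2)) = 487635/32 ≈ 15238.59375.


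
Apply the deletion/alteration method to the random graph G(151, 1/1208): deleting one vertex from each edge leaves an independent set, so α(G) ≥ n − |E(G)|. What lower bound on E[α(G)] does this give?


E[|E(G)|] = C(151, 2)·p = 11325 · (1/1208) = 75/8.
E[α(G)] ≥ n − E[|E(G)|] = 151 − 75/8 = 1133/8.
Numerically: ≈ 141.62500.
(This is only a lower bound; the true E[α(G)] may be larger.)

E[α(G)] ≥ 1133/8 ≈ 141.62500.


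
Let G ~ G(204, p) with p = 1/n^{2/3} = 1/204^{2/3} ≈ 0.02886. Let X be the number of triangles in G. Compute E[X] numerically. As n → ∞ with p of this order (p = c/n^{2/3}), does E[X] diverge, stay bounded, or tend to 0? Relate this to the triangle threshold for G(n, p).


Number of potential triangles: C(204, 3) = 1394204.
Each occurs with probability p³ ≈ (0.02886)³ ≈ 2.402922e-05.
By linearity: E[X] = C(204, 3)·p³ ≈ 1394204 · 2.402922e-05 ≈ 33.5016.
Since α = 2/3 < 1, p = c/n^{2/3} ≫ 1/n is above the triangle threshold p ~ 1/n. Asymptotically E[X] ~ (c³/6)·n^{3(1−α)} = (1³/6)·n^{1} → ∞; triangles are abundant w.h.p.

E[X] ≈ 33.5016; in regime p = Θ(1/n^{2/3}) E[X] diverges (above the triangle threshold p ~ 1/n).


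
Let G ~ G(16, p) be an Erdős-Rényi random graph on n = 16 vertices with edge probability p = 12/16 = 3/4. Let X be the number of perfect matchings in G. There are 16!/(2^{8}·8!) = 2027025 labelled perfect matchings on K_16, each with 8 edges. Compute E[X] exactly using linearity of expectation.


K_16 has 16!/(2^{8}·8!) = 2027025 labelled perfect matchings.
For each such perfect matching H, let X_H = 1 if all 8 edges of H are present in G. Then P[X_H = 1] = p^{8} = (3/4)^{8} = 6561/65536.
Summing the indicators: E[X] = Σ_H E[X_H] = 2027025 · p^{8} = 2027025 · 6561/65536 = 13299311025/65536.
Numerically: E[X] ≈ 2.0293e+05.

E[X] = 2027025 · (3/4)^{8} = 13299311025/65536 ≈ 2.0293e+05.


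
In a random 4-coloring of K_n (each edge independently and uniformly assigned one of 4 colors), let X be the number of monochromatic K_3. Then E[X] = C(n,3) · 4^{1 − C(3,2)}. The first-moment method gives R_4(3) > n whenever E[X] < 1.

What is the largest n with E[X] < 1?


We need C(n, 3) · 4^{1 − 3} < 1, i.e. C(n, 3) < 4^{3 − 1} = 16.
Check values of n near the boundary:
  n = 4: C(4, 3) = 4; 4 < 16? YES
  n = 5: C(5, 3) = 10; 10 < 16? YES
  n = 6: C(6, 3) = 20; 20 < 16? NO
The largest n with C(n, 3) < 16 is n = 5 (where E[X] = 5/8 ≈ 0.6250). Hence R_4(3) > 5, i.e. R_4(3) ≥ 6.

Largest n = 5; hence R_4(3) > 5.


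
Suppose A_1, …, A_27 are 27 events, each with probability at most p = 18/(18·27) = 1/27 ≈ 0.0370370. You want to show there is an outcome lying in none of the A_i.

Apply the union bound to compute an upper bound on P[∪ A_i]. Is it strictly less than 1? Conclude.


Union bound: P[∪_{i=1}^{27} A_i] ≤ Σ_i P[A_i] ≤ 27·p = 27·(1/27) = 1.
Numerically: 1 ≈ 1.0000000.
Is 1 < 1? NO.
Since the bound 1 is ≥ 1, the union bound is uninformative here; it does NOT by itself certify existence.

27·p = 1 ≈ 1.0000000; existence NOT certified by the union bound.


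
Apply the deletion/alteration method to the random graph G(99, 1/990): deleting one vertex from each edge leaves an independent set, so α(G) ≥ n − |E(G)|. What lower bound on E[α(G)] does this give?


E[|E(G)|] = C(99, 2)·p = 4851 · (1/990) = 49/10.
E[α(G)] ≥ n − E[|E(G)|] = 99 − 49/10 = 941/10.
Numerically: ≈ 94.100000.
(This is only a lower bound; the true E[α(G)] may be larger.)

E[α(G)] ≥ 941/10 ≈ 94.100000.


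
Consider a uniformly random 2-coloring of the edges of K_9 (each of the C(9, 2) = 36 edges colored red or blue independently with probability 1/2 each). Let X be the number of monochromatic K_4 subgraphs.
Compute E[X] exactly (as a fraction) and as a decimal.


Let X = Σ_S X_S over the C(9, 4) = 126 subsets S of size 4, where X_S = 1 if the K_4 on S is monochromatic.
For a fixed S, the K_4 on S has C(4, 2) = 6 edges. P[all 6 edges red] = (1/2)^6, and likewise for blue, so P[monochromatic] = 2·(1/2)^6 = 2^{1 − 6} = 1/32.
Summing: E[X] = C(9, 4) · 2^{1 − 6} = 126 · 1/32 = 63/16.
Numerically: E[X] ≈ 3.938.

E[X] = C(9,4)·2^(1−C(4,2)) = 63/16 ≈ 3.938.


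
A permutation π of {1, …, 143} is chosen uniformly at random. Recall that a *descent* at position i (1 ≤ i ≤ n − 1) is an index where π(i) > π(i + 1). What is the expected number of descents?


Write X = Σ X_I over i = 1, …, 142, with X_I the indicator of one descent.
There are 142 indicators.
For each fixed i, the pair (π(i), π(i+1)) is a uniformly random ordered pair of distinct values from {1, …, 143}; by symmetry P[π(i) > π(i+1)] = 1/2.
By linearity: E[X] = 142 · (1/2) = (143 − 1) · (1/2) = 71 ≈ 71.0000.

E[X] = 71 = 71.0000.


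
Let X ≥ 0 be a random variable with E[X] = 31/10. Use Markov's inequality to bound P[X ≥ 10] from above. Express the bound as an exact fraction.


μ = E[X] = 31/10, a = 10.
Markov: P[X ≥ 10] ≤ μ/a = (31/10)/10 = 31/100.
Numerically: ≈ 0.310000.
(Since a = 10 > μ = 3.100000, the bound 31/100 is < 1 and informative.)

P[X ≥ 10] ≤ 31/100 ≈ 0.310000.


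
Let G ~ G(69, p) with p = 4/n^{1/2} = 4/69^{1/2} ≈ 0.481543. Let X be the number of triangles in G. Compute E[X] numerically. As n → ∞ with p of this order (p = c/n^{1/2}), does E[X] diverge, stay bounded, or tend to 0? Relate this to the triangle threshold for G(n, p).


Number of potential triangles: C(69, 3) = 52394.
Each occurs with probability p³ ≈ (0.481543)³ ≈ 1.11662241e-01.
By linearity: E[X] = C(69, 3)·p³ ≈ 52394 · 1.11662241e-01 ≈ 5850.431431.
Since α = 1/2 < 1, p = c/n^{1/2} ≫ 1/n is above the triangle threshold p ~ 1/n. Asymptotically E[X] ~ (c³/6)·n^{3(1−α)} = (4³/6)·n^{1.5} → ∞; triangles are abundant w.h.p.

E[X] ≈ 5850.431431; in regime p = Θ(1/n^{1/2}) E[X] diverges (above the triangle threshold p ~ 1/n).


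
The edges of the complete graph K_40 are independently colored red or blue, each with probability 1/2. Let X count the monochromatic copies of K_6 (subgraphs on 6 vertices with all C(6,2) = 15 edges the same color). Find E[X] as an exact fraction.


Let X = Σ_S X_S over the C(40, 6) = 3838380 subsets S of size 6, where X_S = 1 if the K_6 on S is monochromatic.
For a fixed S, the K_6 on S has C(6, 2) = 15 edges. P[all 15 edges red] = (1/2)^15, and likewise for blue, so P[monochromatic] = 2·(1/2)^15 = 2^{1 − 15} = 1/16384.
Summing: E[X] = C(40, 6) · 2^{1 − 15} = 3838380 · 1/16384 = 959595/4096.
Numerically: E[X] ≈ 234.2761.

E[X] = C(40,6)·2^(1−C(6,2)) = 959595/4096 ≈ 234.2761.


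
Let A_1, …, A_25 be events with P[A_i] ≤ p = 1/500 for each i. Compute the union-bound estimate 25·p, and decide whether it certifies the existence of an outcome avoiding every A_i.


Union bound: P[∪_{i=1}^{25} A_i] ≤ Σ_i P[A_i] ≤ 25·p = 25·(1/500) = 1/20.
Numerically: 1/20 ≈ 0.0500000.
Is 1/20 < 1? YES.
Since P[∪ A_i] ≤ 1/20 < 1, the complement has P[∩ A_i^c] ≥ 1 − 1/20 = 19/20 > 0, so some outcome avoids every A_i.

25·p = 1/20 ≈ 0.0500000; existence CERTIFIED by the union bound.


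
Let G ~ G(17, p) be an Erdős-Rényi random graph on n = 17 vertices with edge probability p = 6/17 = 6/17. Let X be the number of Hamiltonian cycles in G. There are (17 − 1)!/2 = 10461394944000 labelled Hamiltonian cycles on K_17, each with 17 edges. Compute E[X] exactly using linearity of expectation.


K_17 has (17 − 1)!/2 = 10461394944000 labelled Hamiltonian cycles.
For each such Hamiltonian cycle H, let X_H = 1 if all 17 edges of H are present in G. Then P[X_H = 1] = p^{17} = (6/17)^{17} = 16926659444736/827240261886336764177.
By linearity: E[X] = Σ_H E[X_H] = 10461394944000 · p^{17} = 10461394944000 · 16926659444736/827240261886336764177 = 177076469533971037814784000/827240261886336764177.
Numerically: E[X] ≈ 2.1406e+05.

E[X] = 10461394944000 · (6/17)^{17} = 177076469533971037814784000/827240261886336764177 ≈ 2.1406e+05.


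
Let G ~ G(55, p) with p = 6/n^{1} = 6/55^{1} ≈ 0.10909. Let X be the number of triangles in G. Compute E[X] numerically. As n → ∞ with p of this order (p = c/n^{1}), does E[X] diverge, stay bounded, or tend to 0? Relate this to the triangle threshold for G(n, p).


Number of potential triangles: C(55, 3) = 26235.
Each occurs with probability p³ ≈ (0.10909)³ ≈ 1.2982720e-03.
By linearity: E[X] = C(55, 3)·p³ ≈ 26235 · 1.2982720e-03 ≈ 34.06017.
Here α = 1, so p = 6/n is exactly at the triangle threshold p ~ 1/n. Asymptotically E[X] → c³/6 = 6³/6 = 36 ≈ 36.00000, a bounded constant. In this regime the triangle count is asymptotically Poisson(c³/6).

E[X] ≈ 34.06017; in regime p = Θ(1/n^{1}) E[X] stays bounded (at the triangle threshold p ~ 1/n).


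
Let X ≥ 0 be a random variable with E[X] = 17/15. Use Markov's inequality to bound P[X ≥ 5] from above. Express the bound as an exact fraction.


μ = E[X] = 17/15, a = 5.
Markov: P[X ≥ 5] ≤ μ/a = (17/15)/5 = 17/75.
Numerically: ≈ 0.2267.
(Since a = 5 > μ = 1.1333, the bound 17/75 is < 1 and informative.)

P[X ≥ 5] ≤ 17/75 ≈ 0.2267.


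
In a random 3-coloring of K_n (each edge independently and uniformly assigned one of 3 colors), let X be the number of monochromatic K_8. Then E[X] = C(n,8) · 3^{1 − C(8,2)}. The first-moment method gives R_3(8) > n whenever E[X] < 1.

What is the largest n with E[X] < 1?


We need C(n, 8) · 3^{1 − 28} < 1, i.e. C(n, 8) < 3^{28 − 1} = 7625597484987.
Check values of n near the boundary:
  n = 155: C(155, 8) = 6876747915675; 6876747915675 < 7625597484987? YES
  n = 156: C(156, 8) = 7248464019225; 7248464019225 < 7625597484987? YES
  n = 157: C(157, 8) = 7637643295425; 7637643295425 < 7625597484987? NO
  n = 158: C(158, 8) = 8044984271181; 8044984271181 < 7625597484987? NO
  n = 159: C(159, 8) = 8471208603429; 8471208603429 < 7625597484987? NO
The largest n with C(n, 8) < 7625597484987 is n = 156 (where E[X] = 805384891025/847288609443 ≈ 0.95054). Hence R_3(8) > 156, i.e. R_3(8) ≥ 157.

Largest n = 156; hence R_3(8) > 156.


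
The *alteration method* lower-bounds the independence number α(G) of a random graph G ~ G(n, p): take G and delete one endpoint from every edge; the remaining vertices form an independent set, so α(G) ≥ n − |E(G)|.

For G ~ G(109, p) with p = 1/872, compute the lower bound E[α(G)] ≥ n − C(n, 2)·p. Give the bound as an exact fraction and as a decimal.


E[|E(G)|] = C(109, 2)·p = 5886 · (1/872) = 27/4.
E[α(G)] ≥ n − E[|E(G)|] = 109 − 27/4 = 409/4.
Numerically: ≈ 102.250.
(This is only a lower bound; the true E[α(G)] may be larger.)

E[α(G)] ≥ 409/4 ≈ 102.250.


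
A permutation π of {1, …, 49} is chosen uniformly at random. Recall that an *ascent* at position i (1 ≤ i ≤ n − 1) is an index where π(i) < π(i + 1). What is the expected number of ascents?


Write X = Σ X_I over i = 1, …, 48, with X_I the indicator of one ascent.
There are 48 indicators.
For each fixed i, the pair (π(i), π(i+1)) is a uniformly random ordered pair of distinct values from {1, …, 49}; by symmetry P[π(i) < π(i+1)] = 1/2.
By linearity: E[X] = 48 · (1/2) = (49 − 1) · (1/2) = 24 ≈ 24.0000.

E[X] = 24 = 24.0000.


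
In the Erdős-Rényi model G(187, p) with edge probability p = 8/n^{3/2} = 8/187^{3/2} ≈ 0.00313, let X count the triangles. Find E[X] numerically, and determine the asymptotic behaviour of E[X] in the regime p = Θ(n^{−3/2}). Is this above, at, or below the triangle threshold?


Number of potential triangles: C(187, 3) = 1072445.
Each occurs with probability p³ ≈ (0.00313)³ ≈ 3.06184e-08.
By linearity: E[X] = C(187, 3)·p³ ≈ 1072445 · 3.06184e-08 ≈ 0.033.
Since α = 3/2 > 1, p = c/n^{3/2} = o(1/n) is below the triangle threshold p ~ 1/n. Asymptotically E[X] ~ (c³/6)·n^{3(1−α)} = (8³/6)·n^{-1.5} → 0, so by Markov's inequality G has no triangles w.h.p.

E[X] ≈ 0.033; in regime p = Θ(1/n^{3/2}) E[X] tends to 0 (below the triangle threshold p ~ 1/n).


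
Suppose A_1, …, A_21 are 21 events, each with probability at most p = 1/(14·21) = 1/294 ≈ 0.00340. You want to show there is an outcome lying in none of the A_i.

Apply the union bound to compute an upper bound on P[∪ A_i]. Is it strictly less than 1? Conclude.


Union bound: P[∪_{i=1}^{21} A_i] ≤ Σ_i P[A_i] ≤ 21·p = 21·(1/294) = 1/14.
Numerically: 1/14 ≈ 0.07143.
Is 1/14 < 1? YES.
Since P[∪ A_i] ≤ 1/14 < 1, the complement has P[∩ A_i^c] ≥ 1 − 1/14 = 13/14 > 0, so some outcome avoids every A_i.

21·p = 1/14 ≈ 0.07143; existence CERTIFIED by the union bound.


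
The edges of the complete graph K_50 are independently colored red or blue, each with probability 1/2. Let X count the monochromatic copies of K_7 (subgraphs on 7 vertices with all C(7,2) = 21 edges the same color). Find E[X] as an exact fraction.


Let X = Σ_S X_S over the C(50, 7) = 99884400 subsets S of size 7, where X_S = 1 if the K_7 on S is monochromatic.
For a fixed S, the K_7 on S has C(7, 2) = 21 edges. P[all 21 edges red] = (1/2)^21, and likewise for blue, so P[monochromatic] = 2·(1/2)^21 = 2^{1 − 21} = 1/1048576.
By linearity: E[X] = C(50, 7) · 2^{1 − 21} = 99884400 · 1/1048576 = 6242775/65536.
Numerically: E[X] ≈ 95.25719.

E[X] = C(50,7)·2^(1−C(7,2)) = 6242775/65536 ≈ 95.25719.


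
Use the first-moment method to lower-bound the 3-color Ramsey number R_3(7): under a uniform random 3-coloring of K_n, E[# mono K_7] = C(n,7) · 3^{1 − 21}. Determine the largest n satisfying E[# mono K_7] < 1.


We need C(n, 7) · 3^{1 − 21} < 1, i.e. C(n, 7) < 3^{21 − 1} = 3486784401.
Check values of n near the boundary:
  n = 80: C(80, 7) = 3176716400; 3176716400 < 3486784401? YES
  n = 81: C(81, 7) = 3477216600; 3477216600 < 3486784401? YES
  n = 82: C(82, 7) = 3801756816; 3801756816 < 3486784401? NO
The largest n with C(n, 7) < 3486784401 is n = 81 (where E[X] = 42928600/43046721 ≈ 0.997). Hence R_3(7) > 81, i.e. R_3(7) ≥ 82.

Largest n = 81; hence R_3(7) > 81.


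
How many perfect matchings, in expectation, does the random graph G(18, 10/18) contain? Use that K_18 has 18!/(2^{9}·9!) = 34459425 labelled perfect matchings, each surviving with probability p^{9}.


K_18 has 18!/(2^{9}·9!) = 34459425 labelled perfect matchings.
For each such perfect matching H, let X_H = 1 if all 9 edges of H are present in G. Then P[X_H = 1] = p^{9} = (5/9)^{9} = 1953125/387420489.
Summing the indicators: E[X] = Σ_H E[X_H] = 34459425 · p^{9} = 34459425 · 1953125/387420489 = 830908203125/4782969.
Numerically: E[X] ≈ 1.7372e+05.

E[X] = 34459425 · (5/9)^{9} = 830908203125/4782969 ≈ 1.7372e+05.


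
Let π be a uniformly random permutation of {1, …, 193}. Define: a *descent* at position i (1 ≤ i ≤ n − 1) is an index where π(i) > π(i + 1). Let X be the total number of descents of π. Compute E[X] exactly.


Write X = Σ X_I over i = 1, …, 192, with X_I the indicator of one descent.
There are 192 indicators.
For each fixed i, the pair (π(i), π(i+1)) is a uniformly random ordered pair of distinct values from {1, …, 193}; by symmetry P[π(i) > π(i+1)] = 1/2.
By linearity: E[X] = 192 · (1/2) = (193 − 1) · (1/2) = 96 ≈ 96.000.

E[X] = 96 = 96.000.


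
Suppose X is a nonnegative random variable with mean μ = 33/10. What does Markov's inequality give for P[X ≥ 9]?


μ = E[X] = 33/10, a = 9.
Markov: P[X ≥ 9] ≤ μ/a = (33/10)/9 = 11/30.
Numerically: ≈ 0.366667.
(Since a = 9 > μ = 3.300000, the bound 11/30 is < 1 and informative.)

P[X ≥ 9] ≤ 11/30 ≈ 0.366667.


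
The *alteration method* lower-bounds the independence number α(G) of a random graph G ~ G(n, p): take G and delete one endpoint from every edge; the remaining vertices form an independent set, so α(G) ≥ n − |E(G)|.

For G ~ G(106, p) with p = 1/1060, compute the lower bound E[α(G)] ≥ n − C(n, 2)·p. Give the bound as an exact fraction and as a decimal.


E[|E(G)|] = C(106, 2)·p = 5565 · (1/1060) = 21/4.
E[α(G)] ≥ n − E[|E(G)|] = 106 − 21/4 = 403/4.
Numerically: ≈ 100.750.
(This is only a lower bound; the true E[α(G)] may be larger.)

E[α(G)] ≥ 403/4 ≈ 100.750.


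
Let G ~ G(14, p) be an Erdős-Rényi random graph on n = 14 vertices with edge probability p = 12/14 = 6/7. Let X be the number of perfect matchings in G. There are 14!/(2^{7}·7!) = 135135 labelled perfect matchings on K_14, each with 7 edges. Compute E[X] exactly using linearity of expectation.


K_14 has 14!/(2^{7}·7!) = 135135 labelled perfect matchings.
For each such perfect matching H, let X_H = 1 if all 7 edges of H are present in G. Then P[X_H = 1] = p^{7} = (6/7)^{7} = 279936/823543.
By linearity: E[X] = Σ_H E[X_H] = 135135 · p^{7} = 135135 · 279936/823543 = 5404164480/117649.
Numerically: E[X] ≈ 4.59e+04.

E[X] = 135135 · (6/7)^{7} = 5404164480/117649 ≈ 4.59e+04.


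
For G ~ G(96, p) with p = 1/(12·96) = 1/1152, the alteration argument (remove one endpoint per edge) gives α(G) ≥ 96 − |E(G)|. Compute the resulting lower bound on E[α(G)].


E[|E(G)|] = C(96, 2)·p = 4560 · (1/1152) = 95/24.
E[α(G)] ≥ n − E[|E(G)|] = 96 − 95/24 = 2209/24.
Numerically: ≈ 92.041667.
(This is only a lower bound; the true E[α(G)] may be larger.)

E[α(G)] ≥ 2209/24 ≈ 92.041667.


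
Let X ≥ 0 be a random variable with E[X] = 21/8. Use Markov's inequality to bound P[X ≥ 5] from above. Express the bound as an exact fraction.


μ = E[X] = 21/8, a = 5.
Markov: P[X ≥ 5] ≤ μ/a = (21/8)/5 = 21/40.
Numerically: ≈ 0.525.
(Since a = 5 > μ = 2.625, the bound 21/40 is < 1 and informative.)

P[X ≥ 5] ≤ 21/40 ≈ 0.525.


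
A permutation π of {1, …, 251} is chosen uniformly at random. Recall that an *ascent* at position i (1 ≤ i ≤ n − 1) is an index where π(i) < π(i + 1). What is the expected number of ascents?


Write X = Σ X_I over i = 1, …, 250, with X_I the indicator of one ascent.
There are 250 indicators.
For each fixed i, the pair (π(i), π(i+1)) is a uniformly random ordered pair of distinct values from {1, …, 251}; by symmetry P[π(i) < π(i+1)] = 1/2.
By linearity: E[X] = 250 · (1/2) = (251 − 1) · (1/2) = 125 ≈ 125.000000.

E[X] = 125 = 125.000000.


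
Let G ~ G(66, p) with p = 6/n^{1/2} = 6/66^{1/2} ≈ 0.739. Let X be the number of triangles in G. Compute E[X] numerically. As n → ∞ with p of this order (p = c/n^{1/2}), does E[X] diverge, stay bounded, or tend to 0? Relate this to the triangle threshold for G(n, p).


Number of potential triangles: C(66, 3) = 45760.
Each occurs with probability p³ ≈ (0.739)³ ≈ 4.02845e-01.
By linearity: E[X] = C(66, 3)·p³ ≈ 45760 · 4.02845e-01 ≈ 18434.182.
Since α = 1/2 < 1, p = c/n^{1/2} ≫ 1/n is above the triangle threshold p ~ 1/n. Asymptotically E[X] ~ (c³/6)·n^{3(1−α)} = (6³/6)·n^{1.5} → ∞; triangles are abundant w.h.p.

E[X] ≈ 18434.182; in regime p = Θ(1/n^{1/2}) E[X] diverges (above the triangle threshold p ~ 1/n).


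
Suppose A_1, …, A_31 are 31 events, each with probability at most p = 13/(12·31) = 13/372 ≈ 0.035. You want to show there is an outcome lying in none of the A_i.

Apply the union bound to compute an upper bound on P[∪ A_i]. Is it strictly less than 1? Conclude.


Union bound: P[∪_{i=1}^{31} A_i] ≤ Σ_i P[A_i] ≤ 31·p = 31·(13/372) = 13/12.
Numerically: 13/12 ≈ 1.083.
Is 13/12 < 1? NO.
Since the bound 13/12 is ≥ 1, the union bound is uninformative here; it does NOT by itself certify existence.

31·p = 13/12 ≈ 1.083; existence NOT certified by the union bound.


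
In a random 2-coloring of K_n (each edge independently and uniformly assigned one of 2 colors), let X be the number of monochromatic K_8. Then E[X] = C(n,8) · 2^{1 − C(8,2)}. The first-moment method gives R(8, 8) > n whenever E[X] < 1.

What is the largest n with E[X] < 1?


We need C(n, 8) · 2^{1 − 28} < 1, i.e. C(n, 8) < 2^{28 − 1} = 134217728.
Check values of n near the boundary:
  n = 39: C(39, 8) = 61523748; 61523748 < 134217728? YES
  n = 40: C(40, 8) = 76904685; 76904685 < 134217728? YES
  n = 41: C(41, 8) = 95548245; 95548245 < 134217728? YES
  n = 42: C(42, 8) = 118030185; 118030185 < 134217728? YES
  n = 43: C(43, 8) = 145008513; 145008513 < 134217728? NO
  n = 44: C(44, 8) = 177232627; 177232627 < 134217728? NO
The largest n with C(n, 8) < 134217728 is n = 42 (where E[X] = 118030185/134217728 ≈ 0.8794). Hence R(8, 8) > 42, i.e. R(8, 8) ≥ 43.

Largest n = 42; hence R(8, 8) > 42.


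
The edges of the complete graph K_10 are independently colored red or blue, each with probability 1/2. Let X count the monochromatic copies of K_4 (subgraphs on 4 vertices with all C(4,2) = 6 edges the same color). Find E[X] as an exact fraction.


Let X = Σ_S X_S over the C(10, 4) = 210 subsets S of size 4, where X_S = 1 if the K_4 on S is monochromatic.
For a fixed S, the K_4 on S has C(4, 2) = 6 edges. P[all 6 edges red] = (1/2)^6, and likewise for blue, so P[monochromatic] = 2·(1/2)^6 = 2^{1 − 6} = 1/32.
Summing: E[X] = C(10, 4) · 2^{1 − 6} = 210 · 1/32 = 105/16.
Numerically: E[X] ≈ 6.5625.

E[X] = C(10,4)·2^(1−C(4,2)) = 105/16 ≈ 6.5625.


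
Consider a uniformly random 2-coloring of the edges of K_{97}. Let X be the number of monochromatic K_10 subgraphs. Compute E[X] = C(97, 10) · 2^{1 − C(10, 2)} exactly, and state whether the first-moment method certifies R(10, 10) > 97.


E[X] = C(97, 10) · 2^{1 − 45} = 12576469727536 · 2^{−44} = 12576469727536/17592186044416.
As a reduced fraction: E[X] = 786029357971/1099511627776 ≈ 0.7149.
Is E[X] < 1? YES.
Since E[X] < 1, there exists a 2-coloring of K_{97} with no monochromatic K_10; hence R(10, 10) > 97.

E[X] = 786029357971/1099511627776 ≈ 0.7149; E[X] < 1, so R(10, 10) > 97.


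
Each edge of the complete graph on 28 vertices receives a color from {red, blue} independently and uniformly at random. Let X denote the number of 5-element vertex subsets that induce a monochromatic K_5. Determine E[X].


Let X = Σ_S X_S over the C(28, 5) = 98280 subsets S of size 5, where X_S = 1 if the K_5 on S is monochromatic.
For a fixed S, the K_5 on S has C(5, 2) = 10 edges. P[all 10 edges red] = (1/2)^10, and likewise for blue, so P[monochromatic] = 2·(1/2)^10 = 2^{1 − 10} = 1/512.
By linearity of expectation: E[X] = C(28, 5) · 2^{1 − 10} = 98280 · 1/512 = 12285/64.
Numerically: E[X] ≈ 191.9531.

E[X] = C(28,5)·2^(1−C(5,2)) = 12285/64 ≈ 191.9531.


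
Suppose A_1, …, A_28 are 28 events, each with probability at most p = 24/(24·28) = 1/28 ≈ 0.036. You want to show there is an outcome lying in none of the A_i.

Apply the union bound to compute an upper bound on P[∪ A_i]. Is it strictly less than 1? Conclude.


Union bound: P[∪_{i=1}^{28} A_i] ≤ Σ_i P[A_i] ≤ 28·p = 28·(1/28) = 1.
Numerically: 1 ≈ 1.000.
Is 1 < 1? NO.
Since the bound 1 is ≥ 1, the union bound is uninformative here; it does NOT by itself certify existence.

28·p = 1 ≈ 1.000; existence NOT certified by the union bound.


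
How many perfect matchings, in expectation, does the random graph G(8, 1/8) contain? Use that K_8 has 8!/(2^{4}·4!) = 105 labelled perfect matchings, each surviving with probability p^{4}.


K_8 has 8!/(2^{4}·4!) = 105 labelled perfect matchings.
For each such perfect matching H, let X_H = 1 if all 4 edges of H are present in G. Then P[X_H = 1] = p^{4} = (1/8)^{4} = 1/4096.
By linearity of expectation: E[X] = Σ_H E[X_H] = 105 · p^{4} = 105 · 1/4096 = 105/4096.
Numerically: E[X] ≈ 0.025635.

E[X] = 105 · (1/8)^{4} = 105/4096 ≈ 0.025635.


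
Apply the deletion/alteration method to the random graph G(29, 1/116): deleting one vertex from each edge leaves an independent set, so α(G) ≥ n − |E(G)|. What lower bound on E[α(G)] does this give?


E[|E(G)|] = C(29, 2)·p = 406 · (1/116) = 7/2.
E[α(G)] ≥ n − E[|E(G)|] = 29 − 7/2 = 51/2.
Numerically: ≈ 25.50000.
(This is only a lower bound; the true E[α(G)] may be larger.)

E[α(G)] ≥ 51/2 ≈ 25.50000.


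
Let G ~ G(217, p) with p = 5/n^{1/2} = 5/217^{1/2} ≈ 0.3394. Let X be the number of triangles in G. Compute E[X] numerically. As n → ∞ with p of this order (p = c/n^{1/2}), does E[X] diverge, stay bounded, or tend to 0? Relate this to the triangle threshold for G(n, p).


Number of potential triangles: C(217, 3) = 1679580.
Each occurs with probability p³ ≈ (0.3394)³ ≈ 3.910393e-02.
By linearity: E[X] = C(217, 3)·p³ ≈ 1679580 · 3.910393e-02 ≈ 65678.1796.
Since α = 1/2 < 1, p = c/n^{1/2} ≫ 1/n is above the triangle threshold p ~ 1/n. Asymptotically E[X] ~ (c³/6)·n^{3(1−α)} = (5³/6)·n^{1.5} → ∞; triangles are abundant w.h.p.

E[X] ≈ 65678.1796; in regime p = Θ(1/n^{1/2}) E[X] diverges (above the triangle threshold p ~ 1/n).


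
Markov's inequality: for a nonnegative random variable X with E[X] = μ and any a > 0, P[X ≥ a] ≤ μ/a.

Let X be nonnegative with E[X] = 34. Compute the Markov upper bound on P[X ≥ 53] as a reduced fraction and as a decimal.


μ = E[X] = 34, a = 53.
Markov: P[X ≥ 53] ≤ μ/a = (34)/53 = 34/53.
Numerically: ≈ 0.64151.
(Since a = 53 > μ = 34.00000, the bound 34/53 is < 1 and informative.)

P[X ≥ 53] ≤ 34/53 ≈ 0.64151.


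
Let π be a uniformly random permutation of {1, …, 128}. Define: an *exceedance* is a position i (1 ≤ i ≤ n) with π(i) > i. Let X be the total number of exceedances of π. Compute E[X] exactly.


Write X = Σ_{i=1}^{128} X_i, where X_i = 1_{π(i) > i}.
For each fixed i, π(i) is uniform over {1, …, 128} (marginal of a uniform permutation), so P[π(i) > i] = (n − i)/n. Summing: Σ_{i=1}^{128} (n − i)/n = (0 + 1 + … + 127)/128 = 128(128 − 1)/(2·128) = (128 − 1)/2.
Hence E[X] = Σ_{i=1}^{128} (128 − i)/128 = 127/2 ≈ 63.500000.

E[X] = 127/2 = 63.500000.


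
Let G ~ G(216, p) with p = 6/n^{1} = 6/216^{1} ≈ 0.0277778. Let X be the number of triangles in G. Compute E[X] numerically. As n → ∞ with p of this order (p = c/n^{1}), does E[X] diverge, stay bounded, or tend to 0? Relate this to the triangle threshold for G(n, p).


Number of potential triangles: C(216, 3) = 1656360.
Each occurs with probability p³ ≈ (0.0277778)³ ≈ 2.14334705e-05.
By linearity: E[X] = C(216, 3)·p³ ≈ 1656360 · 2.14334705e-05 ≈ 35.501543.
Here α = 1, so p = 6/n is exactly at the triangle threshold p ~ 1/n. Asymptotically E[X] → c³/6 = 6³/6 = 36 ≈ 36.000000, a bounded constant. In this regime the triangle count is asymptotically Poisson(c³/6).

E[X] ≈ 35.501543; in regime p = Θ(1/n^{1}) E[X] stays bounded (at the triangle threshold p ~ 1/n).


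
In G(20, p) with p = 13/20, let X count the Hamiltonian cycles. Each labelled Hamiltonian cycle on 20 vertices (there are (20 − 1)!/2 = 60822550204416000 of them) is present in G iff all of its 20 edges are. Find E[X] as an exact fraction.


K_20 has (20 − 1)!/2 = 60822550204416000 labelled Hamiltonian cycles.
For each such Hamiltonian cycle H, let X_H = 1 if all 20 edges of H are present in G. Then P[X_H = 1] = p^{20} = (13/20)^{20} = 19004963774880799438801/104857600000000000000000000.
Summing the indicators: E[X] = Σ_H E[X_H] = 60822550204416000 · p^{20} = 60822550204416000 · 19004963774880799438801/104857600000000000000000000 = 282209561360057334695429506990221/25600000000000000000.
Numerically: E[X] ≈ 1.102e+13.

E[X] = 60822550204416000 · (13/20)^{20} = 282209561360057334695429506990221/25600000000000000000 ≈ 1.102e+13.


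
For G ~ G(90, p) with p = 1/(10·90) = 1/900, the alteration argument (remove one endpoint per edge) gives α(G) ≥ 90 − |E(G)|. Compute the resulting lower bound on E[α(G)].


E[|E(G)|] = C(90, 2)·p = 4005 · (1/900) = 89/20.
E[α(G)] ≥ n − E[|E(G)|] = 90 − 89/20 = 1711/20.
Numerically: ≈ 85.5500.
(This is only a lower bound; the true E[α(G)] may be larger.)

E[α(G)] ≥ 1711/20 ≈ 85.5500.


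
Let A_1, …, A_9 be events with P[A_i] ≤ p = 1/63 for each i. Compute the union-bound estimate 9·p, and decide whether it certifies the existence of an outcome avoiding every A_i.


Union bound: P[∪_{i=1}^{9} A_i] ≤ Σ_i P[A_i] ≤ 9·p = 9·(1/63) = 1/7.
Numerically: 1/7 ≈ 0.142857.
Is 1/7 < 1? YES.
Since P[∪ A_i] ≤ 1/7 < 1, the complement has P[∩ A_i^c] ≥ 1 − 1/7 = 6/7 > 0, so some outcome avoids every A_i.

9·p = 1/7 ≈ 0.142857; existence CERTIFIED by the union bound.


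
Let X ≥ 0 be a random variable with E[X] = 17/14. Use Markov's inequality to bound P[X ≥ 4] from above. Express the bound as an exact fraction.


μ = E[X] = 17/14, a = 4.
Markov: P[X ≥ 4] ≤ μ/a = (17/14)/4 = 17/56.
Numerically: ≈ 0.30357.
(Since a = 4 > μ = 1.21429, the bound 17/56 is < 1 and informative.)

P[X ≥ 4] ≤ 17/56 ≈ 0.30357.


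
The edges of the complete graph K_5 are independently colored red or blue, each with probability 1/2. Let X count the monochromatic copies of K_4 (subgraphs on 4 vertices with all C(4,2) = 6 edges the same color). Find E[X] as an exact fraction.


Let X = Σ_S X_S over the C(5, 4) = 5 subsets S of size 4, where X_S = 1 if the K_4 on S is monochromatic.
For a fixed S, the K_4 on S has C(4, 2) = 6 edges. P[all 6 edges red] = (1/2)^6, and likewise for blue, so P[monochromatic] = 2·(1/2)^6 = 2^{1 − 6} = 1/32.
By linearity of expectation: E[X] = C(5, 4) · 2^{1 − 6} = 5 · 1/32 = 5/32.
Numerically: E[X] ≈ 0.156250.

E[X] = C(5,4)·2^(1−C(4,2)) = 5/32 ≈ 0.156250.


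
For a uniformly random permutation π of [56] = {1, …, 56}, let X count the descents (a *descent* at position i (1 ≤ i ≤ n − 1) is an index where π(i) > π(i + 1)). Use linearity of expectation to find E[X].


Write X = Σ X_I over i = 1, …, 55, with X_I the indicator of one descent.
There are 55 indicators.
For each fixed i, the pair (π(i), π(i+1)) is a uniformly random ordered pair of distinct values from {1, …, 56}; by symmetry P[π(i) > π(i+1)] = 1/2.
By linearity: E[X] = 55 · (1/2) = (56 − 1) · (1/2) = 55/2 ≈ 27.50000.

E[X] = 55/2 = 27.50000.


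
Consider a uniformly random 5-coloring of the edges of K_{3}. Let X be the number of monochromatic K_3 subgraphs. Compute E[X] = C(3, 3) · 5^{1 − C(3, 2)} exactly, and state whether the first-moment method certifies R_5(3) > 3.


E[X] = C(3, 3) · 5^{1 − 3} = 1 · 5^{−2} = 1/25.
As a reduced fraction: E[X] = 1/25 ≈ 0.040000.
Is E[X] < 1? YES.
Since E[X] < 1, there exists a 5-coloring of K_{3} with no monochromatic K_3; hence R_5(3) > 3.

E[X] = 1/25 ≈ 0.040000; E[X] < 1, so R_5(3) > 3.


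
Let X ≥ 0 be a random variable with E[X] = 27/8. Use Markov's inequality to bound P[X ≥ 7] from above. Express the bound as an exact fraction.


μ = E[X] = 27/8, a = 7.
Markov: P[X ≥ 7] ≤ μ/a = (27/8)/7 = 27/56.
Numerically: ≈ 0.4821.
(Since a = 7 > μ = 3.3750, the bound 27/56 is < 1 and informative.)

P[X ≥ 7] ≤ 27/56 ≈ 0.4821.


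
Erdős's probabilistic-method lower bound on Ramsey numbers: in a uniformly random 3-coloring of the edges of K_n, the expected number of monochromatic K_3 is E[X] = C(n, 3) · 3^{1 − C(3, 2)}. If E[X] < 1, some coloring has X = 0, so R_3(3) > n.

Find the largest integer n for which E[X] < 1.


We need C(n, 3) · 3^{1 − 3} < 1, i.e. C(n, 3) < 3^{3 − 1} = 9.
Check values of n near the boundary:
  n = 3: C(3, 3) = 1; 1 < 9? YES
  n = 4: C(4, 3) = 4; 4 < 9? YES
  n = 5: C(5, 3) = 10; 10 < 9? NO
  n = 6: C(6, 3) = 20; 20 < 9? NO
  n = 7: C(7, 3) = 35; 35 < 9? NO
The largest n with C(n, 3) < 9 is n = 4 (where E[X] = 4/9 ≈ 0.4444444). Hence R_3(3) > 4, i.e. R_3(3) ≥ 5.

Largest n = 4; hence R_3(3) > 4.


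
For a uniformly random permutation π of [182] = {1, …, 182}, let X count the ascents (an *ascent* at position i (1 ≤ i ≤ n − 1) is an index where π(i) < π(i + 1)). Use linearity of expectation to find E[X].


Write X = Σ X_I over i = 1, …, 181, with X_I the indicator of one ascent.
There are 181 indicators.
For each fixed i, the pair (π(i), π(i+1)) is a uniformly random ordered pair of distinct values from {1, …, 182}; by symmetry P[π(i) < π(i+1)] = 1/2.
By linearity: E[X] = 181 · (1/2) = (182 − 1) · (1/2) = 181/2 ≈ 90.500000.

E[X] = 181/2 = 90.500000.


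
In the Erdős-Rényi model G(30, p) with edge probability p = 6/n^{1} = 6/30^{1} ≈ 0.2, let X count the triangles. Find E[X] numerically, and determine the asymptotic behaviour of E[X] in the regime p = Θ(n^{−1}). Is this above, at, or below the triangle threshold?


Number of potential triangles: C(30, 3) = 4060.
Each occurs with probability p³ ≈ (0.2)³ ≈ 8.0000000e-03.
By linearity: E[X] = C(30, 3)·p³ ≈ 4060 · 8.0000000e-03 ≈ 32.48000.
Here α = 1, so p = 6/n is exactly at the triangle threshold p ~ 1/n. Asymptotically E[X] → c³/6 = 6³/6 = 36 ≈ 36.00000, a bounded constant. In this regime the triangle count is asymptotically Poisson(c³/6).

E[X] ≈ 32.48000; in regime p = Θ(1/n^{1}) E[X] stays bounded (at the triangle threshold p ~ 1/n).


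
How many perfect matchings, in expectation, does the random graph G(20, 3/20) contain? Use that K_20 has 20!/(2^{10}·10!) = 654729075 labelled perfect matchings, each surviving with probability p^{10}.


K_20 has 20!/(2^{10}·10!) = 654729075 labelled perfect matchings.
For each such perfect matching H, let X_H = 1 if all 10 edges of H are present in G. Then P[X_H = 1] = p^{10} = (3/20)^{10} = 59049/10240000000000.
By linearity of expectation: E[X] = Σ_H E[X_H] = 654729075 · p^{10} = 654729075 · 59049/10240000000000 = 1546443885987/409600000000.
Numerically: E[X] ≈ 3.78.

E[X] = 654729075 · (3/20)^{10} = 1546443885987/409600000000 ≈ 3.78.


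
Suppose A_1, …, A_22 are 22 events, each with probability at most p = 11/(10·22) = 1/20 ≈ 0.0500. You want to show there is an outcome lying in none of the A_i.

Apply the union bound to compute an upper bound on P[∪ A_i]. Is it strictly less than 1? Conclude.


Union bound: P[∪_{i=1}^{22} A_i] ≤ Σ_i P[A_i] ≤ 22·p = 22·(1/20) = 11/10.
Numerically: 11/10 ≈ 1.1000.
Is 11/10 < 1? NO.
Since the bound 11/10 is ≥ 1, the union bound is uninformative here; it does NOT by itself certify existence.

22·p = 11/10 ≈ 1.1000; existence NOT certified by the union bound.
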